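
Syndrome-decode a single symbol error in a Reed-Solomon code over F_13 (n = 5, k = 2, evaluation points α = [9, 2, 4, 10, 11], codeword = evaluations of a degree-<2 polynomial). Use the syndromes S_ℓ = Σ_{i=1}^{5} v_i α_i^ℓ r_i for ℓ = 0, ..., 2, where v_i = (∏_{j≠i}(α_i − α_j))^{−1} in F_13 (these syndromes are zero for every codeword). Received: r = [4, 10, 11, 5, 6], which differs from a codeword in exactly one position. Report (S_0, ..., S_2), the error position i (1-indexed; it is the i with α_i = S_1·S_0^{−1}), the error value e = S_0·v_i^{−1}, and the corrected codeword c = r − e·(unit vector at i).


S = (10, 1, 4), error at position 3, error magnitude e = 12, c = [4, 10, 12, 5, 6].

Step 1: column multipliers v_i = (∏_{j≠i}(α_i − α_j))^{−1} mod 13.
  i = 1 (α = 9): (9−2)(9−4)(9−10)(9−11) = 7·5·(−1)·(−2) = 70 ≡ 5, so v_1 = 5^{−1} = 8 (mod 13).
  i = 2 (α = 2): (2−9)(2−4)(2−10)(2−11) = (−7)·(−2)·(−8)·(−9) = 1008 ≡ 7, so v_2 = 7^{−1} = 2 (mod 13).
  i = 3 (α = 4): (4−9)(4−2)(4−10)(4−11) = (−5)·2·(−6)·(−7) = −420 ≡ 9, so v_3 = 9^{−1} = 3 (mod 13).
  i = 4 (α = 10): (10−9)(10−2)(10−4)(10−11) = 1·8·6·(−1) = −48 ≡ 4, so v_4 = 4^{−1} = 10 (mod 13).
  i = 5 (α = 11): (11−9)(11−2)(11−4)(11−10) = 2·9·7·1 = 126 ≡ 9, so v_5 = 9^{−1} = 3 (mod 13).
  v = [8, 2, 3, 10, 3].
Step 2: syndromes of r = [4, 10, 11, 5, 6] (all sums mod 13).
  S_0 = Σ v_i r_i = 8·4 + 2·10 + 3·11 + 10·5 + 3·6 = 153 ≡ 10.
  S_1 = Σ v_i α_i r_i = 8·9·4 + 2·2·10 + 3·4·11 + 10·10·5 + 3·11·6 = 1158 ≡ 1.
  α_i^2 mod 13 = [3, 4, 3, 9, 4].
  S_2 = Σ v_i α_i^2 r_i = 8·3·4 + 2·4·10 + 3·3·11 + 10·9·5 + 3·4·6 = 797 ≡ 4.
  S = (10, 1, 4) ≠ 0, so r is not a codeword (an error is present).
Step 3: locate the error. For a single error e at position i, S_ℓ = v_i·e·α_i^ℓ, so α_err = S_1/S_0.
  S_0^{−1} = 10^{−1} = 4 (mod 13), so α_err = 1·4 = 4 ≡ 4 = α_3. Error position i = 3.
  Consistency check: S_2/S_1 = 4·1 = 4 ≡ 4 = α_err ✓ (single-error assumption holds).
Step 4: error magnitude e = S_0/v_3 = S_0·∏_{j≠3}(α_3 − α_j) = 10·9 = 90 ≡ 12 (mod 13).
Step 5: correct position 3: c_3 = r_3 − e = 11 − 12 ≡ 12 (mod 13). Hence c = [4, 10, 12, 5, 6].
  Check: interpolating c through the α_i gives m(x) = 8 + 1·x (degree < 2) with m(α_i) = c_i for every i, so c is indeed a codeword.


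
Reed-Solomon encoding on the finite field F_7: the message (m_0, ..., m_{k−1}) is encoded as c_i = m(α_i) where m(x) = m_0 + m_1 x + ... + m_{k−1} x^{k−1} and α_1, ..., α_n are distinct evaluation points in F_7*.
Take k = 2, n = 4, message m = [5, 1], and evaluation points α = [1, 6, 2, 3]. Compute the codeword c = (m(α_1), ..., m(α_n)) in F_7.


c = [6, 4, 0, 1]

Message polynomial: m(x) = 5 + 1·x (mod 7).
For each evaluation point α_i, compute m(α_i) mod 7:
  α_1 = 1: Horner steps 1 → 6, so m(1) = 6.
  α_2 = 6: Horner steps 1 → 4, so m(6) = 4.
  α_3 = 2: Horner steps 1 → 0, so m(2) = 0.
  α_4 = 3: Horner steps 1 → 1, so m(3) = 1.
Codeword c = [6, 4, 0, 1] ∈ F_7^4.


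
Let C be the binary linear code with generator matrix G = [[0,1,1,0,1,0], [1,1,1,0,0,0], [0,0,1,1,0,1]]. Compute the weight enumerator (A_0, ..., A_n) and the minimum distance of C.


Weight distribution: A_0 = 1, A_2 = 1, A_3 = 3, A_4 = 2, A_5 = 1. Minimum distance d = 2.

Enumerate all 2^3 = 8 messages m ∈ F_2^3.
For each, compute codeword c = mG in F_2^6, then tally its weight.
  m = 000 → c = 000000, weight = 0.
  m = 100 → c = 011010, weight = 3.
  m = 010 → c = 111000, weight = 3.
  m = 110 → c = 100010, weight = 2.
  m = 001 → c = 001101, weight = 3.
  m = 101 → c = 010111, weight = 4.
  m = 011 → c = 110101, weight = 4.
  m = 111 → c = 101111, weight = 5.
Tally weights:
  weight 0: 1 codewords.
  weight 2: 1 codewords.
  weight 3: 3 codewords.
  weight 4: 2 codewords.
  weight 5: 1 codewords.
Minimum distance d = smallest w > 0 with A_w > 0 = 2.
Sanity: Σ A_w = 8 = 2^3 = 8 ✓.


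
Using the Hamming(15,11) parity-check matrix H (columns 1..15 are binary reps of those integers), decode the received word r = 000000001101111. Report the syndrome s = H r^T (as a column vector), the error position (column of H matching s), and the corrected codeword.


s = (0, 0, 1, 1)^T, error position = 3, corrected codeword c = 001000001101111

Compute s = H r^T mod 2 one row at a time:
  s_1 = 0 + 1 + 1 + 0 + 1 + 1 + 1 + 1 = 6 ≡ 0 (mod 2).
  s_2 = 0 + 0 + 0 + 0 + 1 + 1 + 1 + 1 = 4 ≡ 0 (mod 2).
  s_3 = 0 + 0 + 0 + 0 + 1 + 0 + 1 + 1 = 3 ≡ 1 (mod 2).
  s_4 = 0 + 0 + 0 + 0 + 1 + 0 + 1 + 1 = 3 ≡ 1 (mod 2).
s = (0, 0, 1, 1)^T — this equals column 3 of H (binary 0011), so error is at position 3.
Correct: flip bit 3 of r = 000000001101111 to get c = 001000001101111.


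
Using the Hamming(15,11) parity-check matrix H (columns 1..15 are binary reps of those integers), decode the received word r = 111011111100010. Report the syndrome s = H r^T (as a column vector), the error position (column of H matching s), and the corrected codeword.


s = (0, 0, 0, 1)^T, error position = 1, corrected codeword c = 011011111100010

Compute s = H r^T mod 2 one row at a time:
  s_1 = 1 + 1 + 1 + 0 + 0 + 0 + 1 + 0 = 4 ≡ 0 (mod 2).
  s_2 = 0 + 1 + 1 + 1 + 0 + 0 + 1 + 0 = 4 ≡ 0 (mod 2).
  s_3 = 1 + 1 + 1 + 1 + 1 + 0 + 1 + 0 = 6 ≡ 0 (mod 2).
  s_4 = 1 + 1 + 1 + 1 + 1 + 0 + 0 + 0 = 5 ≡ 1 (mod 2).
s = (0, 0, 0, 1)^T — this equals column 1 of H (binary 0001), so error is at position 1.
Correct: flip bit 1 of r = 111011111100010 to get c = 011011111100010.


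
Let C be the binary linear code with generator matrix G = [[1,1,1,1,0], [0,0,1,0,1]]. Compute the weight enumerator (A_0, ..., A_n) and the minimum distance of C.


Weight distribution: A_0 = 1, A_2 = 1, A_4 = 2. Minimum distance d = 2.

Enumerate all 2^2 = 4 messages m ∈ F_2^2.
For each, compute codeword c = mG in F_2^5, then tally its weight.
  m = 00 → c = 00000, weight = 0.
  m = 10 → c = 11110, weight = 4.
  m = 01 → c = 00101, weight = 2.
  m = 11 → c = 11011, weight = 4.
Tally weights:
  weight 0: 1 codewords.
  weight 2: 1 codewords.
  weight 4: 2 codewords.
Minimum distance d = smallest w > 0 with A_w > 0 = 2.
Sanity: Σ A_w = 4 = 2^2 = 4 ✓.


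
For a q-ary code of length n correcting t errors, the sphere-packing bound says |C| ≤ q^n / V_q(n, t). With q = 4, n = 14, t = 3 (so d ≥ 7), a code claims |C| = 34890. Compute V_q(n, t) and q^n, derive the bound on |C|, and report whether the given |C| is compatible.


V_q(n, t) = 10690, q^n = 268435456, Hamming bound = 25110, |C| = 34890 > bound (violated).

Step 1: Compute V_q(n, t) = Σ_{j=0}^3 C(n, j) (q−1)^j.
  j = 0: C(14,0)·(3)^0 = 1·1 = 1.
  j = 1: C(14,1)·(3)^1 = 14·3 = 42.
  j = 2: C(14,2)·(3)^2 = 91·9 = 819.
  j = 3: C(14,3)·(3)^3 = 364·27 = 9828.
  V_q(n, t) = 1 + 42 + 819 + 9828 = 10690.
Step 2: q^n = 4^14 = 268435456.
Step 3: Hamming bound ⌊q^n / V_q(n,t)⌋ = ⌊268435456/10690⌋ = 25110.
Step 4: Compare |C| = 34890 to 25110: violated.
The claimed |C| lies above the Hamming bound, so no 4-ary code of length 14 with d ≥ 7 can have 34890 codewords.


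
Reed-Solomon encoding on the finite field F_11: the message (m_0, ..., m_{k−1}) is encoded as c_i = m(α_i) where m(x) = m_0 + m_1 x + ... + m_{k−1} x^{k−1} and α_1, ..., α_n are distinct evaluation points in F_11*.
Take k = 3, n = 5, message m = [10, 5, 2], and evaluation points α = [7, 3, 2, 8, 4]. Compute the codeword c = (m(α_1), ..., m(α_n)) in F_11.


c = [0, 10, 6, 2, 7]

Message polynomial: m(x) = 10 + 5·x + 2·x^2 (mod 11).
For each evaluation point α_i, compute m(α_i) mod 11:
  α_1 = 7: Horner steps 2 → 8 → 0, so m(7) = 0.
  α_2 = 3: Horner steps 2 → 0 → 10, so m(3) = 10.
  α_3 = 2: Horner steps 2 → 9 → 6, so m(2) = 6.
  α_4 = 8: Horner steps 2 → 10 → 2, so m(8) = 2.
  α_5 = 4: Horner steps 2 → 2 → 7, so m(4) = 7.
Codeword c = [0, 10, 6, 2, 7] ∈ F_11^5.


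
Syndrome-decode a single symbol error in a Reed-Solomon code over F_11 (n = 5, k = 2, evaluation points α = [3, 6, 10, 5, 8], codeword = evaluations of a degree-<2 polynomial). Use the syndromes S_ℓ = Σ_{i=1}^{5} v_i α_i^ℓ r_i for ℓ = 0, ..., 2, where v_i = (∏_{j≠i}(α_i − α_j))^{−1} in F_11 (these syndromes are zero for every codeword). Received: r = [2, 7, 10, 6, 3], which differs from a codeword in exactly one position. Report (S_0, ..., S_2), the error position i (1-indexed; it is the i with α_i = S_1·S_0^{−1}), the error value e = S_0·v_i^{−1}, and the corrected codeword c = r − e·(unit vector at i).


S = (10, 6, 8), error at position 4, error magnitude e = 8, c = [2, 7, 10, 9, 3].

Step 1: column multipliers v_i = (∏_{j≠i}(α_i − α_j))^{−1} mod 11.
  i = 1 (α = 3): (3−6)(3−10)(3−5)(3−8) = (−3)·(−7)·(−2)·(−5) = 210 ≡ 1, so v_1 = 1^{−1} = 1 (mod 11).
  i = 2 (α = 6): (6−3)(6−10)(6−5)(6−8) = 3·(−4)·1·(−2) = 24 ≡ 2, so v_2 = 2^{−1} = 6 (mod 11).
  i = 3 (α = 10): (10−3)(10−6)(10−5)(10−8) = 7·4·5·2 = 280 ≡ 5, so v_3 = 5^{−1} = 9 (mod 11).
  i = 4 (α = 5): (5−3)(5−6)(5−10)(5−8) = 2·(−1)·(−5)·(−3) = −30 ≡ 3, so v_4 = 3^{−1} = 4 (mod 11).
  i = 5 (α = 8): (8−3)(8−6)(8−10)(8−5) = 5·2·(−2)·3 = −60 ≡ 6, so v_5 = 6^{−1} = 2 (mod 11).
  v = [1, 6, 9, 4, 2].
Step 2: syndromes of r = [2, 7, 10, 6, 3] (all sums mod 11).
  S_0 = Σ v_i r_i = 1·2 + 6·7 + 9·10 + 4·6 + 2·3 = 164 ≡ 10.
  S_1 = Σ v_i α_i r_i = 1·3·2 + 6·6·7 + 9·10·10 + 4·5·6 + 2·8·3 = 1326 ≡ 6.
  α_i^2 mod 11 = [9, 3, 1, 3, 9].
  S_2 = Σ v_i α_i^2 r_i = 1·9·2 + 6·3·7 + 9·1·10 + 4·3·6 + 2·9·3 = 360 ≡ 8.
  S = (10, 6, 8) ≠ 0, so r is not a codeword (an error is present).
Step 3: locate the error. For a single error e at position i, S_ℓ = v_i·e·α_i^ℓ, so α_err = S_1/S_0.
  S_0^{−1} = 10^{−1} = 10 (mod 11), so α_err = 6·10 = 60 ≡ 5 = α_4. Error position i = 4.
  Consistency check: S_2/S_1 = 8·2 = 16 ≡ 5 = α_err ✓ (single-error assumption holds).
Step 4: error magnitude e = S_0/v_4 = S_0·∏_{j≠4}(α_4 − α_j) = 10·3 = 30 ≡ 8 (mod 11).
Step 5: correct position 4: c_4 = r_4 − e = 6 − 8 ≡ 9 (mod 11). Hence c = [2, 7, 10, 9, 3].
  Check: interpolating c through the α_i gives m(x) = 8 + 9·x (degree < 2) with m(α_i) = c_i for every i, so c is indeed a codeword.


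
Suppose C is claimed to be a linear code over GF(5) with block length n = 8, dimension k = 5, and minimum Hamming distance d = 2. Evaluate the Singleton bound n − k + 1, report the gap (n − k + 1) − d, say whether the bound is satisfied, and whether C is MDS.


Singleton RHS = n − k + 1 = 4, slack = 2, bound satisfied, not MDS.

Singleton bound: d ≤ n − k + 1.
Here n = 8, k = 5, so n − k + 1 = 4.
Given d = 2, check d ≤ 4: YES.
Slack = (n − k + 1) − d = 2.
The code is NOT MDS (slack = 2 > 0).
Description: the claimed parameters are [8, 5, 2]_5; such a code would be non-MDS.


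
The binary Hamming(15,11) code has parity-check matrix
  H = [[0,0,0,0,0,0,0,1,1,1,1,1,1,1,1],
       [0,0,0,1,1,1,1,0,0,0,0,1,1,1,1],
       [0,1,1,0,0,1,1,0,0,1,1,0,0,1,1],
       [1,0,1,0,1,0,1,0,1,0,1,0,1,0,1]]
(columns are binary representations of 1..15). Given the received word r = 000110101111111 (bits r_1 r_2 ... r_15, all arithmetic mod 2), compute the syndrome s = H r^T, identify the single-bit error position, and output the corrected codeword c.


s = (1, 1, 1, 0)^T, error position = 14, corrected codeword c = 000110101111101

Compute s = H r^T mod 2 one row at a time:
  s_1 = 0 + 1 + 1 + 1 + 1 + 1 + 1 + 1 = 7 ≡ 1 (mod 2).
  s_2 = 1 + 1 + 0 + 1 + 1 + 1 + 1 + 1 = 7 ≡ 1 (mod 2).
  s_3 = 0 + 0 + 0 + 1 + 1 + 1 + 1 + 1 = 5 ≡ 1 (mod 2).
  s_4 = 0 + 0 + 1 + 1 + 1 + 1 + 1 + 1 = 6 ≡ 0 (mod 2).
s = (1, 1, 1, 0)^T — this equals column 14 of H (binary 1110), so error is at position 14.
Correct: flip bit 14 of r = 000110101111111 to get c = 000110101111101.


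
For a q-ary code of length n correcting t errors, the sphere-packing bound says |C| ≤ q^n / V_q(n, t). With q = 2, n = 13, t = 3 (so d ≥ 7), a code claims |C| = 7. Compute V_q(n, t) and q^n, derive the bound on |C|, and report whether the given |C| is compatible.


V_q(n, t) = 378, q^n = 8192, Hamming bound = 21, |C| = 7 ≤ bound (satisfied).

Step 1: Compute V_q(n, t) = Σ_{j=0}^3 C(n, j) (q−1)^j.
  j = 0: C(13,0)·(1)^0 = 1·1 = 1.
  j = 1: C(13,1)·(1)^1 = 13·1 = 13.
  j = 2: C(13,2)·(1)^2 = 78·1 = 78.
  j = 3: C(13,3)·(1)^3 = 286·1 = 286.
  V_q(n, t) = 1 + 13 + 78 + 286 = 378.
Step 2: q^n = 2^13 = 8192.
Step 3: Hamming bound ⌊q^n / V_q(n,t)⌋ = ⌊8192/378⌋ = 21.
Step 4: Compare |C| = 7 to 21: satisfied.
The claimed |C| lies below the Hamming bound.


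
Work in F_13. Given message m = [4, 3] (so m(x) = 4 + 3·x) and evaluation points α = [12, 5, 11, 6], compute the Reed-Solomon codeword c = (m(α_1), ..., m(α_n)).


c = [1, 6, 11, 9]

Message polynomial: m(x) = 4 + 3·x (mod 13).
For each evaluation point α_i, compute m(α_i) mod 13:
  α_1 = 12: Horner steps 3 → 1, so m(12) = 1.
  α_2 = 5: Horner steps 3 → 6, so m(5) = 6.
  α_3 = 11: Horner steps 3 → 11, so m(11) = 11.
  α_4 = 6: Horner steps 3 → 9, so m(6) = 9.
Codeword c = [1, 6, 11, 9] ∈ F_13^4.


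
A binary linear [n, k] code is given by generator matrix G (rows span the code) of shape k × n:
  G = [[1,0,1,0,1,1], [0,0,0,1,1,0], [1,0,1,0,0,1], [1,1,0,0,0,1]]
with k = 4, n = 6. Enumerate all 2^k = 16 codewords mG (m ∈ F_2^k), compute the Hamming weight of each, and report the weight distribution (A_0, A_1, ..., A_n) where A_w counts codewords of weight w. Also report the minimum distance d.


Weight distribution: A_0 = 1, A_1 = 2, A_2 = 2, A_3 = 4, A_4 = 5, A_5 = 2. Minimum distance d = 1.

Enumerate all 2^4 = 16 messages m ∈ F_2^4.
For each, compute codeword c = mG in F_2^6, then tally its weight.
  m = 0000 → c = 000000, weight = 0.
  m = 1000 → c = 101011, weight = 4.
  m = 0100 → c = 000110, weight = 2.
  m = 1100 → c = 101101, weight = 4.
  m = 0010 → c = 101001, weight = 3.
  m = 1010 → c = 000010, weight = 1.
  m = 0110 → c = 101111, weight = 5.
  m = 1110 → c = 000100, weight = 1.
  m = 0001 → c = 110001, weight = 3.
  m = 1001 → c = 011010, weight = 3.
  m = 0101 → c = 110111, weight = 5.
  m = 1101 → c = 011100, weight = 3.
  m = 0011 → c = 011000, weight = 2.
  m = 1011 → c = 110011, weight = 4.
  m = 0111 → c = 011110, weight = 4.
  m = 1111 → c = 110101, weight = 4.
Tally weights:
  weight 0: 1 codewords.
  weight 1: 2 codewords.
  weight 2: 2 codewords.
  weight 3: 4 codewords.
  weight 4: 5 codewords.
  weight 5: 2 codewords.
Minimum distance d = smallest w > 0 with A_w > 0 = 1.
Sanity: Σ A_w = 16 = 2^4 = 16 ✓.


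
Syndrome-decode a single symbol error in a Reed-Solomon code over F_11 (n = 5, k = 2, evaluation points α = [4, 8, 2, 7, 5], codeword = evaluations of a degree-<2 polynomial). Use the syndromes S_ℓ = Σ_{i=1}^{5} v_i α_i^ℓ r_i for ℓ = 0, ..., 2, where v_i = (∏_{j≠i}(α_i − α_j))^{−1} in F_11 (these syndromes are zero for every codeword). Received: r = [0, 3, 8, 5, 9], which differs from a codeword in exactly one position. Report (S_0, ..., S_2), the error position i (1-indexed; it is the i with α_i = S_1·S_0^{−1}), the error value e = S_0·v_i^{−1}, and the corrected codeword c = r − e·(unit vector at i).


S = (1, 2, 4), error at position 3, error magnitude e = 4, c = [0, 3, 4, 5, 9].

Step 1: column multipliers v_i = (∏_{j≠i}(α_i − α_j))^{−1} mod 11.
  i = 1 (α = 4): (4−8)(4−2)(4−7)(4−5) = (−4)·2·(−3)·(−1) = −24 ≡ 9, so v_1 = 9^{−1} = 5 (mod 11).
  i = 2 (α = 8): (8−4)(8−2)(8−7)(8−5) = 4·6·1·3 = 72 ≡ 6, so v_2 = 6^{−1} = 2 (mod 11).
  i = 3 (α = 2): (2−4)(2−8)(2−7)(2−5) = (−2)·(−6)·(−5)·(−3) = 180 ≡ 4, so v_3 = 4^{−1} = 3 (mod 11).
  i = 4 (α = 7): (7−4)(7−8)(7−2)(7−5) = 3·(−1)·5·2 = −30 ≡ 3, so v_4 = 3^{−1} = 4 (mod 11).
  i = 5 (α = 5): (5−4)(5−8)(5−2)(5−7) = 1·(−3)·3·(−2) = 18 ≡ 7, so v_5 = 7^{−1} = 8 (mod 11).
  v = [5, 2, 3, 4, 8].
Step 2: syndromes of r = [0, 3, 8, 5, 9] (all sums mod 11).
  S_0 = Σ v_i r_i = 5·0 + 2·3 + 3·8 + 4·5 + 8·9 = 122 ≡ 1.
  S_1 = Σ v_i α_i r_i = 5·4·0 + 2·8·3 + 3·2·8 + 4·7·5 + 8·5·9 = 596 ≡ 2.
  α_i^2 mod 11 = [5, 9, 4, 5, 3].
  S_2 = Σ v_i α_i^2 r_i = 5·5·0 + 2·9·3 + 3·4·8 + 4·5·5 + 8·3·9 = 466 ≡ 4.
  S = (1, 2, 4) ≠ 0, so r is not a codeword (an error is present).
Step 3: locate the error. For a single error e at position i, S_ℓ = v_i·e·α_i^ℓ, so α_err = S_1/S_0.
  S_0^{−1} = 1^{−1} = 1 (mod 11), so α_err = 2·1 = 2 ≡ 2 = α_3. Error position i = 3.
  Consistency check: S_2/S_1 = 4·6 = 24 ≡ 2 = α_err ✓ (single-error assumption holds).
Step 4: error magnitude e = S_0/v_3 = S_0·∏_{j≠3}(α_3 − α_j) = 1·4 = 4 ≡ 4 (mod 11).
Step 5: correct position 3: c_3 = r_3 − e = 8 − 4 ≡ 4 (mod 11). Hence c = [0, 3, 4, 5, 9].
  Check: interpolating c through the α_i gives m(x) = 8 + 9·x (degree < 2) with m(α_i) = c_i for every i, so c is indeed a codeword.


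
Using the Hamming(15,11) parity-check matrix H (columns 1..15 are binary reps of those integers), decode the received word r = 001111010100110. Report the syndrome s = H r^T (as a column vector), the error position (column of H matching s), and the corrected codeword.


s = (0, 1, 0, 1)^T, error position = 5, corrected codeword c = 001101010100110

Compute s = H r^T mod 2 one row at a time:
  s_1 = 1 + 0 + 1 + 0 + 0 + 1 + 1 + 0 = 4 ≡ 0 (mod 2).
  s_2 = 1 + 1 + 1 + 0 + 0 + 1 + 1 + 0 = 5 ≡ 1 (mod 2).
  s_3 = 0 + 1 + 1 + 0 + 1 + 0 + 1 + 0 = 4 ≡ 0 (mod 2).
  s_4 = 0 + 1 + 1 + 0 + 0 + 0 + 1 + 0 = 3 ≡ 1 (mod 2).
s = (0, 1, 0, 1)^T — this equals column 5 of H (binary 0101), so error is at position 5.
Correct: flip bit 5 of r = 001111010100110 to get c = 001101010100110.


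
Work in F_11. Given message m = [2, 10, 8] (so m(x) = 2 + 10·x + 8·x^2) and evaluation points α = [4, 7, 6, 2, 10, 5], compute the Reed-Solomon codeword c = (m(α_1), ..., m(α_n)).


c = [5, 2, 9, 10, 0, 10]

Message polynomial: m(x) = 2 + 10·x + 8·x^2 (mod 11).
For each evaluation point α_i, compute m(α_i) mod 11:
  α_1 = 4: Horner steps 8 → 9 → 5, so m(4) = 5.
  α_2 = 7: Horner steps 8 → 0 → 2, so m(7) = 2.
  α_3 = 6: Horner steps 8 → 3 → 9, so m(6) = 9.
  α_4 = 2: Horner steps 8 → 4 → 10, so m(2) = 10.
  α_5 = 10: Horner steps 8 → 2 → 0, so m(10) = 0.
  α_6 = 5: Horner steps 8 → 6 → 10, so m(5) = 10.
Codeword c = [5, 2, 9, 10, 0, 10] ∈ F_11^6.


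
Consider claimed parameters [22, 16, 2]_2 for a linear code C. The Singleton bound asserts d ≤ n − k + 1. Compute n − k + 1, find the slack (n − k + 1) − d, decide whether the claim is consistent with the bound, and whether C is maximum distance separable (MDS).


Singleton RHS = n − k + 1 = 7, slack = 5, bound satisfied, not MDS.

Singleton bound: d ≤ n − k + 1.
Here n = 22, k = 16, so n − k + 1 = 7.
Given d = 2, check d ≤ 7: YES.
Slack = (n − k + 1) − d = 5.
The code is NOT MDS (slack = 5 > 0).
Description: the claimed parameters are [22, 16, 2]_2; such a code would be non-MDS.


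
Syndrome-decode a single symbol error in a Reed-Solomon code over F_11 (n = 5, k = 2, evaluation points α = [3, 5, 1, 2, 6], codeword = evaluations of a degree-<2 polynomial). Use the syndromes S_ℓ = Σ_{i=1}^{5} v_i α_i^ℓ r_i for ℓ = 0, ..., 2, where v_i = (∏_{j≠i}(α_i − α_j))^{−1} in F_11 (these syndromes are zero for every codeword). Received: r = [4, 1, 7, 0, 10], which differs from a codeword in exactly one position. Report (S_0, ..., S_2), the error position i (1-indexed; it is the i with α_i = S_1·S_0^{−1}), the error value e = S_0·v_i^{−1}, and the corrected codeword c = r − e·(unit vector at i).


S = (1, 6, 3), error at position 5, error magnitude e = 5, c = [4, 1, 7, 0, 5].

Step 1: column multipliers v_i = (∏_{j≠i}(α_i − α_j))^{−1} mod 11.
  i = 1 (α = 3): (3−5)(3−1)(3−2)(3−6) = (−2)·2·1·(−3) = 12 ≡ 1, so v_1 = 1^{−1} = 1 (mod 11).
  i = 2 (α = 5): (5−3)(5−1)(5−2)(5−6) = 2·4·3·(−1) = −24 ≡ 9, so v_2 = 9^{−1} = 5 (mod 11).
  i = 3 (α = 1): (1−3)(1−5)(1−2)(1−6) = (−2)·(−4)·(−1)·(−5) = 40 ≡ 7, so v_3 = 7^{−1} = 8 (mod 11).
  i = 4 (α = 2): (2−3)(2−5)(2−1)(2−6) = (−1)·(−3)·1·(−4) = −12 ≡ 10, so v_4 = 10^{−1} = 10 (mod 11).
  i = 5 (α = 6): (6−3)(6−5)(6−1)(6−2) = 3·1·5·4 = 60 ≡ 5, so v_5 = 5^{−1} = 9 (mod 11).
  v = [1, 5, 8, 10, 9].
Step 2: syndromes of r = [4, 1, 7, 0, 10] (all sums mod 11).
  S_0 = Σ v_i r_i = 1·4 + 5·1 + 8·7 + 10·0 + 9·10 = 155 ≡ 1.
  S_1 = Σ v_i α_i r_i = 1·3·4 + 5·5·1 + 8·1·7 + 10·2·0 + 9·6·10 = 633 ≡ 6.
  α_i^2 mod 11 = [9, 3, 1, 4, 3].
  S_2 = Σ v_i α_i^2 r_i = 1·9·4 + 5·3·1 + 8·1·7 + 10·4·0 + 9·3·10 = 377 ≡ 3.
  S = (1, 6, 3) ≠ 0, so r is not a codeword (an error is present).
Step 3: locate the error. For a single error e at position i, S_ℓ = v_i·e·α_i^ℓ, so α_err = S_1/S_0.
  S_0^{−1} = 1^{−1} = 1 (mod 11), so α_err = 6·1 = 6 ≡ 6 = α_5. Error position i = 5.
  Consistency check: S_2/S_1 = 3·2 = 6 ≡ 6 = α_err ✓ (single-error assumption holds).
Step 4: error magnitude e = S_0/v_5 = S_0·∏_{j≠5}(α_5 − α_j) = 1·5 = 5 ≡ 5 (mod 11).
Step 5: correct position 5: c_5 = r_5 − e = 10 − 5 ≡ 5 (mod 11). Hence c = [4, 1, 7, 0, 5].
  Check: interpolating c through the α_i gives m(x) = 3 + 4·x (degree < 2) with m(α_i) = c_i for every i, so c is indeed a codeword.


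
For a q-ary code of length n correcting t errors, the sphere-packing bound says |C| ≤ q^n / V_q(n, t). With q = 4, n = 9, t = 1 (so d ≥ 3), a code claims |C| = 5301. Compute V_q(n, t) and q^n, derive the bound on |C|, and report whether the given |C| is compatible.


V_q(n, t) = 28, q^n = 262144, Hamming bound = 9362, |C| = 5301 ≤ bound (satisfied).

Step 1: Compute V_q(n, t) = Σ_{j=0}^1 C(n, j) (q−1)^j.
  j = 0: C(9,0)·(3)^0 = 1·1 = 1.
  j = 1: C(9,1)·(3)^1 = 9·3 = 27.
  V_q(n, t) = 1 + 27 = 28.
Step 2: q^n = 4^9 = 262144.
Step 3: Hamming bound ⌊q^n / V_q(n,t)⌋ = ⌊262144/28⌋ = 9362.
Step 4: Compare |C| = 5301 to 9362: satisfied.
The claimed |C| lies below the Hamming bound.


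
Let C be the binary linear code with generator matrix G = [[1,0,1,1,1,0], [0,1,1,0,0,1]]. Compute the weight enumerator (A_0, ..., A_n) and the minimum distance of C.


Weight distribution: A_0 = 1, A_3 = 1, A_4 = 1, A_5 = 1. Minimum distance d = 3.

Enumerate all 2^2 = 4 messages m ∈ F_2^2.
For each, compute codeword c = mG in F_2^6, then tally its weight.
  m = 00 → c = 000000, weight = 0.
  m = 10 → c = 101110, weight = 4.
  m = 01 → c = 011001, weight = 3.
  m = 11 → c = 110111, weight = 5.
Tally weights:
  weight 0: 1 codewords.
  weight 3: 1 codewords.
  weight 4: 1 codewords.
  weight 5: 1 codewords.
Minimum distance d = smallest w > 0 with A_w > 0 = 3.
Sanity: Σ A_w = 4 = 2^2 = 4 ✓.


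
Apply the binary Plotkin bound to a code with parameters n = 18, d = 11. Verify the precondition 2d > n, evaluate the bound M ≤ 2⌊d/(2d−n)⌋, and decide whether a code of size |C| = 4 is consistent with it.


Plotkin bound M ≤ 4; given |C| = 4 ≤ bound (satisfied).

Check applicability: 2d = 22, n = 18.
2d − n = 4 > 0, so Plotkin applies.
Compute d/(2d−n) = 11/4 ≈ 2.7500.
⌊d/(2d−n)⌋ = 2.
Plotkin bound: M ≤ 2·2 = 4.
Given |C| = 4, check: satisfied.
This |C| is at the Plotkin bound.


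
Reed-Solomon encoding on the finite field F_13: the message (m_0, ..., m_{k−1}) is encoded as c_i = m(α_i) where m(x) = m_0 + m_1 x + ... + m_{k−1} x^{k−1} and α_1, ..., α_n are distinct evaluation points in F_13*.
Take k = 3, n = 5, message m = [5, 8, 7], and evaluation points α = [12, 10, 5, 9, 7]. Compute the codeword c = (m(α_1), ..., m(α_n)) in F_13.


c = [4, 5, 12, 7, 1]

Message polynomial: m(x) = 5 + 8·x + 7·x^2 (mod 13).
For each evaluation point α_i, compute m(α_i) mod 13:
  α_1 = 12: Horner steps 7 → 1 → 4, so m(12) = 4.
  α_2 = 10: Horner steps 7 → 0 → 5, so m(10) = 5.
  α_3 = 5: Horner steps 7 → 4 → 12, so m(5) = 12.
  α_4 = 9: Horner steps 7 → 6 → 7, so m(9) = 7.
  α_5 = 7: Horner steps 7 → 5 → 1, so m(7) = 1.
Codeword c = [4, 5, 12, 7, 1] ∈ F_13^5.


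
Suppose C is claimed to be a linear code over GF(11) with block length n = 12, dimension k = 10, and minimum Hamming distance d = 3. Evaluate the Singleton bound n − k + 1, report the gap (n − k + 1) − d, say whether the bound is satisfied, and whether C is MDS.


Singleton RHS = n − k + 1 = 3, slack = 0, bound satisfied, MDS.

Singleton bound: d ≤ n − k + 1.
Here n = 12, k = 10, so n − k + 1 = 3.
Given d = 3, check d ≤ 3: YES.
Slack = (n − k + 1) − d = 0.
The code is MDS (slack = 0).
Description: the claimed parameters are [12, 10, 3]_11; such a code would be MDS (meets Singleton bound).


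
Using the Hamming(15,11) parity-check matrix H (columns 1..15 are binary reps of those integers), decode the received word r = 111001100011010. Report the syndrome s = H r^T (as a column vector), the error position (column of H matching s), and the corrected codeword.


s = (1, 0, 0, 0)^T, error position = 8, corrected codeword c = 111001110011010

Compute s = H r^T mod 2 one row at a time:
  s_1 = 0 + 0 + 0 + 1 + 1 + 0 + 1 + 0 = 3 ≡ 1 (mod 2).
  s_2 = 0 + 0 + 1 + 1 + 1 + 0 + 1 + 0 = 4 ≡ 0 (mod 2).
  s_3 = 1 + 1 + 1 + 1 + 0 + 1 + 1 + 0 = 6 ≡ 0 (mod 2).
  s_4 = 1 + 1 + 0 + 1 + 0 + 1 + 0 + 0 = 4 ≡ 0 (mod 2).
s = (1, 0, 0, 0)^T — this equals column 8 of H (binary 1000), so error is at position 8.
Correct: flip bit 8 of r = 111001100011010 to get c = 111001110011010.


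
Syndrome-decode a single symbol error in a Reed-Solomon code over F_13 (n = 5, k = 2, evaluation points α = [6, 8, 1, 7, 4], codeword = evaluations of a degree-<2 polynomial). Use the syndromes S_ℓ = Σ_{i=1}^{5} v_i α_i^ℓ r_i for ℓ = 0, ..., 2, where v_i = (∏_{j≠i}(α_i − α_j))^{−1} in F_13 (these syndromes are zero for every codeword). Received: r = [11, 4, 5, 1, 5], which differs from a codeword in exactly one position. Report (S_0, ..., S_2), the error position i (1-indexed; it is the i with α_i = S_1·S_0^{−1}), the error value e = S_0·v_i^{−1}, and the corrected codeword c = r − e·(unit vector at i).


S = (8, 8, 8), error at position 3, error magnitude e = 9, c = [11, 4, 9, 1, 5].

Step 1: column multipliers v_i = (∏_{j≠i}(α_i − α_j))^{−1} mod 13.
  i = 1 (α = 6): (6−8)(6−1)(6−7)(6−4) = (−2)·5·(−1)·2 = 20 ≡ 7, so v_1 = 7^{−1} = 2 (mod 13).
  i = 2 (α = 8): (8−6)(8−1)(8−7)(8−4) = 2·7·1·4 = 56 ≡ 4, so v_2 = 4^{−1} = 10 (mod 13).
  i = 3 (α = 1): (1−6)(1−8)(1−7)(1−4) = (−5)·(−7)·(−6)·(−3) = 630 ≡ 6, so v_3 = 6^{−1} = 11 (mod 13).
  i = 4 (α = 7): (7−6)(7−8)(7−1)(7−4) = 1·(−1)·6·3 = −18 ≡ 8, so v_4 = 8^{−1} = 5 (mod 13).
  i = 5 (α = 4): (4−6)(4−8)(4−1)(4−7) = (−2)·(−4)·3·(−3) = −72 ≡ 6, so v_5 = 6^{−1} = 11 (mod 13).
  v = [2, 10, 11, 5, 11].
Step 2: syndromes of r = [11, 4, 5, 1, 5] (all sums mod 13).
  S_0 = Σ v_i r_i = 2·11 + 10·4 + 11·5 + 5·1 + 11·5 = 177 ≡ 8.
  S_1 = Σ v_i α_i r_i = 2·6·11 + 10·8·4 + 11·1·5 + 5·7·1 + 11·4·5 = 762 ≡ 8.
  α_i^2 mod 13 = [10, 12, 1, 10, 3].
  S_2 = Σ v_i α_i^2 r_i = 2·10·11 + 10·12·4 + 11·1·5 + 5·10·1 + 11·3·5 = 970 ≡ 8.
  S = (8, 8, 8) ≠ 0, so r is not a codeword (an error is present).
Step 3: locate the error. For a single error e at position i, S_ℓ = v_i·e·α_i^ℓ, so α_err = S_1/S_0.
  S_0^{−1} = 8^{−1} = 5 (mod 13), so α_err = 8·5 = 40 ≡ 1 = α_3. Error position i = 3.
  Consistency check: S_2/S_1 = 8·5 = 40 ≡ 1 = α_err ✓ (single-error assumption holds).
Step 4: error magnitude e = S_0/v_3 = S_0·∏_{j≠3}(α_3 − α_j) = 8·6 = 48 ≡ 9 (mod 13).
Step 5: correct position 3: c_3 = r_3 − e = 5 − 9 ≡ 9 (mod 13). Hence c = [11, 4, 9, 1, 5].
  Check: interpolating c through the α_i gives m(x) = 6 + 3·x (degree < 2) with m(α_i) = c_i for every i, so c is indeed a codeword.


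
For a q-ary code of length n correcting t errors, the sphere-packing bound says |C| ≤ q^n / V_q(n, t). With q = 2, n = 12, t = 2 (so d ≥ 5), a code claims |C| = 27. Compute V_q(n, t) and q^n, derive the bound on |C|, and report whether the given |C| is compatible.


V_q(n, t) = 79, q^n = 4096, Hamming bound = 51, |C| = 27 ≤ bound (satisfied).

Step 1: Compute V_q(n, t) = Σ_{j=0}^2 C(n, j) (q−1)^j.
  j = 0: C(12,0)·(1)^0 = 1·1 = 1.
  j = 1: C(12,1)·(1)^1 = 12·1 = 12.
  j = 2: C(12,2)·(1)^2 = 66·1 = 66.
  V_q(n, t) = 1 + 12 + 66 = 79.
Step 2: q^n = 2^12 = 4096.
Step 3: Hamming bound ⌊q^n / V_q(n,t)⌋ = ⌊4096/79⌋ = 51.
Step 4: Compare |C| = 27 to 51: satisfied.
The claimed |C| lies below the Hamming bound.


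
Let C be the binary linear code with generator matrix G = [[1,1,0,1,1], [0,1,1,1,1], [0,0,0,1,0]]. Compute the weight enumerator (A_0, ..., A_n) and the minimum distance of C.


Weight distribution: A_0 = 1, A_1 = 1, A_2 = 1, A_3 = 3, A_4 = 2. Minimum distance d = 1.

Enumerate all 2^3 = 8 messages m ∈ F_2^3.
For each, compute codeword c = mG in F_2^5, then tally its weight.
  m = 000 → c = 00000, weight = 0.
  m = 100 → c = 11011, weight = 4.
  m = 010 → c = 01111, weight = 4.
  m = 110 → c = 10100, weight = 2.
  m = 001 → c = 00010, weight = 1.
  m = 101 → c = 11001, weight = 3.
  m = 011 → c = 01101, weight = 3.
  m = 111 → c = 10110, weight = 3.
Tally weights:
  weight 0: 1 codewords.
  weight 1: 1 codewords.
  weight 2: 1 codewords.
  weight 3: 3 codewords.
  weight 4: 2 codewords.
Minimum distance d = smallest w > 0 with A_w > 0 = 1.
Sanity: Σ A_w = 8 = 2^3 = 8 ✓.


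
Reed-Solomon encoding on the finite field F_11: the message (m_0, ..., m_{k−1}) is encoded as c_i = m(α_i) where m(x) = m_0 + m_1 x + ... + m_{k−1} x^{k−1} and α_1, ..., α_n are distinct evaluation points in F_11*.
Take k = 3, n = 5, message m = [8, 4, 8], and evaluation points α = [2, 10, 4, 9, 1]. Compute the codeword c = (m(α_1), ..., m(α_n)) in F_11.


c = [4, 1, 9, 10, 9]

Message polynomial: m(x) = 8 + 4·x + 8·x^2 (mod 11).
For each evaluation point α_i, compute m(α_i) mod 11:
  α_1 = 2: Horner steps 8 → 9 → 4, so m(2) = 4.
  α_2 = 10: Horner steps 8 → 7 → 1, so m(10) = 1.
  α_3 = 4: Horner steps 8 → 3 → 9, so m(4) = 9.
  α_4 = 9: Horner steps 8 → 10 → 10, so m(9) = 10.
  α_5 = 1: Horner steps 8 → 1 → 9, so m(1) = 9.
Codeword c = [4, 1, 9, 10, 9] ∈ F_11^5.


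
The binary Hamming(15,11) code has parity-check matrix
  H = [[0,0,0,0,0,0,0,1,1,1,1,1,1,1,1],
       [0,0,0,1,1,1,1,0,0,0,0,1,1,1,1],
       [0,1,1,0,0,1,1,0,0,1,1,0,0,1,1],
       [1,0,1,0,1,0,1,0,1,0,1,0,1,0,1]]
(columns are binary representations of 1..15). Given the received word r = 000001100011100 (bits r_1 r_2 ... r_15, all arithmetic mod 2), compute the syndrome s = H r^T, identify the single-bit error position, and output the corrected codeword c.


s = (1, 0, 1, 1)^T, error position = 11, corrected codeword c = 000001100001100

Compute s = H r^T mod 2 one row at a time:
  s_1 = 0 + 0 + 0 + 1 + 1 + 1 + 0 + 0 = 3 ≡ 1 (mod 2).
  s_2 = 0 + 0 + 1 + 1 + 1 + 1 + 0 + 0 = 4 ≡ 0 (mod 2).
  s_3 = 0 + 0 + 1 + 1 + 0 + 1 + 0 + 0 = 3 ≡ 1 (mod 2).
  s_4 = 0 + 0 + 0 + 1 + 0 + 1 + 1 + 0 = 3 ≡ 1 (mod 2).
s = (1, 0, 1, 1)^T — this equals column 11 of H (binary 1011), so error is at position 11.
Correct: flip bit 11 of r = 000001100011100 to get c = 000001100001100.


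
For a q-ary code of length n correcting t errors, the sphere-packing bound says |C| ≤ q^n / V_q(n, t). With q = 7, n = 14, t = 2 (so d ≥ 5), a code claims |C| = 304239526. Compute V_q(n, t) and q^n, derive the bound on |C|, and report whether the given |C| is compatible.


V_q(n, t) = 3361, q^n = 678223072849, Hamming bound = 201792047, |C| = 304239526 > bound (violated).

Step 1: Compute V_q(n, t) = Σ_{j=0}^2 C(n, j) (q−1)^j.
  j = 0: C(14,0)·(6)^0 = 1·1 = 1.
  j = 1: C(14,1)·(6)^1 = 14·6 = 84.
  j = 2: C(14,2)·(6)^2 = 91·36 = 3276.
  V_q(n, t) = 1 + 84 + 3276 = 3361.
Step 2: q^n = 7^14 = 678223072849.
Step 3: Hamming bound ⌊q^n / V_q(n,t)⌋ = ⌊678223072849/3361⌋ = 201792047.
Step 4: Compare |C| = 304239526 to 201792047: violated.
The claimed |C| lies above the Hamming bound, so no 7-ary code of length 14 with d ≥ 5 can have 304239526 codewords.


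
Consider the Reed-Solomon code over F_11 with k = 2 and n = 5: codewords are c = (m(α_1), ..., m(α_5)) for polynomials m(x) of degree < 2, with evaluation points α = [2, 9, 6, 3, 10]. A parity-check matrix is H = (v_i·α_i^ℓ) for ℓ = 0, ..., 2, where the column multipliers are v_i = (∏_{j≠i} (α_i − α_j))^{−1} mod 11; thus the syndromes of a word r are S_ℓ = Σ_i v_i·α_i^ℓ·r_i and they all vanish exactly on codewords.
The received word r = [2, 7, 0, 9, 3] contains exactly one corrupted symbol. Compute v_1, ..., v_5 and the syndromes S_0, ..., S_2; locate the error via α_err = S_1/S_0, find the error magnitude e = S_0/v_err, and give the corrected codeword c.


S = (3, 7, 9), error at position 3, error magnitude e = 3, c = [2, 7, 8, 9, 3].

Step 1: column multipliers v_i = (∏_{j≠i}(α_i − α_j))^{−1} mod 11.
  i = 1 (α = 2): (2−9)(2−6)(2−3)(2−10) = (−7)·(−4)·(−1)·(−8) = 224 ≡ 4, so v_1 = 4^{−1} = 3 (mod 11).
  i = 2 (α = 9): (9−2)(9−6)(9−3)(9−10) = 7·3·6·(−1) = −126 ≡ 6, so v_2 = 6^{−1} = 2 (mod 11).
  i = 3 (α = 6): (6−2)(6−9)(6−3)(6−10) = 4·(−3)·3·(−4) = 144 ≡ 1, so v_3 = 1^{−1} = 1 (mod 11).
  i = 4 (α = 3): (3−2)(3−9)(3−6)(3−10) = 1·(−6)·(−3)·(−7) = −126 ≡ 6, so v_4 = 6^{−1} = 2 (mod 11).
  i = 5 (α = 10): (10−2)(10−9)(10−6)(10−3) = 8·1·4·7 = 224 ≡ 4, so v_5 = 4^{−1} = 3 (mod 11).
  v = [3, 2, 1, 2, 3].
Step 2: syndromes of r = [2, 7, 0, 9, 3] (all sums mod 11).
  S_0 = Σ v_i r_i = 3·2 + 2·7 + 1·0 + 2·9 + 3·3 = 47 ≡ 3.
  S_1 = Σ v_i α_i r_i = 3·2·2 + 2·9·7 + 1·6·0 + 2·3·9 + 3·10·3 = 282 ≡ 7.
  α_i^2 mod 11 = [4, 4, 3, 9, 1].
  S_2 = Σ v_i α_i^2 r_i = 3·4·2 + 2·4·7 + 1·3·0 + 2·9·9 + 3·1·3 = 251 ≡ 9.
  S = (3, 7, 9) ≠ 0, so r is not a codeword (an error is present).
Step 3: locate the error. For a single error e at position i, S_ℓ = v_i·e·α_i^ℓ, so α_err = S_1/S_0.
  S_0^{−1} = 3^{−1} = 4 (mod 11), so α_err = 7·4 = 28 ≡ 6 = α_3. Error position i = 3.
  Consistency check: S_2/S_1 = 9·8 = 72 ≡ 6 = α_err ✓ (single-error assumption holds).
Step 4: error magnitude e = S_0/v_3 = S_0·∏_{j≠3}(α_3 − α_j) = 3·1 = 3 ≡ 3 (mod 11).
Step 5: correct position 3: c_3 = r_3 − e = 0 − 3 ≡ 8 (mod 11). Hence c = [2, 7, 8, 9, 3].
  Check: interpolating c through the α_i gives m(x) = 10 + 7·x (degree < 2) with m(α_i) = c_i for every i, so c is indeed a codeword.


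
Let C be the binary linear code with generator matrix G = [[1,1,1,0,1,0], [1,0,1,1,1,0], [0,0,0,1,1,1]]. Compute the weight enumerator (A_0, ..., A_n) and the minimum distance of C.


Weight distribution: A_0 = 1, A_2 = 1, A_3 = 3, A_4 = 2, A_5 = 1. Minimum distance d = 2.

Enumerate all 2^3 = 8 messages m ∈ F_2^3.
For each, compute codeword c = mG in F_2^6, then tally its weight.
  m = 000 → c = 000000, weight = 0.
  m = 100 → c = 111010, weight = 4.
  m = 010 → c = 101110, weight = 4.
  m = 110 → c = 010100, weight = 2.
  m = 001 → c = 000111, weight = 3.
  m = 101 → c = 111101, weight = 5.
  m = 011 → c = 101001, weight = 3.
  m = 111 → c = 010011, weight = 3.
Tally weights:
  weight 0: 1 codewords.
  weight 2: 1 codewords.
  weight 3: 3 codewords.
  weight 4: 2 codewords.
  weight 5: 1 codewords.
Minimum distance d = smallest w > 0 with A_w > 0 = 2.
Sanity: Σ A_w = 8 = 2^3 = 8 ✓.


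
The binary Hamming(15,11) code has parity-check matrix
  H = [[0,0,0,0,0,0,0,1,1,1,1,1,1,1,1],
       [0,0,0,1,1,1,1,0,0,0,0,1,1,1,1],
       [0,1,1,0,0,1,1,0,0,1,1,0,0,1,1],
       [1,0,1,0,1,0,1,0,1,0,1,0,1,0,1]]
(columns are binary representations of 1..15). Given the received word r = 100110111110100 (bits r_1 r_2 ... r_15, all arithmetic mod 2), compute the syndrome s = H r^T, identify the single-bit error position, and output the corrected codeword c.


s = (1, 0, 1, 0)^T, error position = 10, corrected codeword c = 100110111010100

Compute s = H r^T mod 2 one row at a time:
  s_1 = 1 + 1 + 1 + 1 + 0 + 1 + 0 + 0 = 5 ≡ 1 (mod 2).
  s_2 = 1 + 1 + 0 + 1 + 0 + 1 + 0 + 0 = 4 ≡ 0 (mod 2).
  s_3 = 0 + 0 + 0 + 1 + 1 + 1 + 0 + 0 = 3 ≡ 1 (mod 2).
  s_4 = 1 + 0 + 1 + 1 + 1 + 1 + 1 + 0 = 6 ≡ 0 (mod 2).
s = (1, 0, 1, 0)^T — this equals column 10 of H (binary 1010), so error is at position 10.
Correct: flip bit 10 of r = 100110111110100 to get c = 100110111010100.


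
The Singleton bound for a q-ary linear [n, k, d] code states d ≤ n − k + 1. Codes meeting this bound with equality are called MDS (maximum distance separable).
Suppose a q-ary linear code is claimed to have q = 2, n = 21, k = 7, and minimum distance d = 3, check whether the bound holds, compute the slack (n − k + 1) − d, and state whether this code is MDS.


Singleton RHS = n − k + 1 = 15, slack = 12, bound satisfied, not MDS.

Singleton bound: d ≤ n − k + 1.
Here n = 21, k = 7, so n − k + 1 = 15.
Given d = 3, check d ≤ 15: YES.
Slack = (n − k + 1) − d = 12.
The code is NOT MDS (slack = 12 > 0).
Description: the claimed parameters are [21, 7, 3]_2; such a code would be non-MDS.


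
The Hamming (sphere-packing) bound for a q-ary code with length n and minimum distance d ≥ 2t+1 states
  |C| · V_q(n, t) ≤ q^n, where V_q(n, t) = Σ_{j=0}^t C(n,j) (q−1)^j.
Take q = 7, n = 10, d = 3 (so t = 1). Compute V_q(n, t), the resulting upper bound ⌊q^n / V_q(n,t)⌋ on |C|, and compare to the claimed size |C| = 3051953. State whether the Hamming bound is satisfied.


V_q(n, t) = 61, q^n = 282475249, Hamming bound = 4630741, |C| = 3051953 ≤ bound (satisfied).

Step 1: Compute V_q(n, t) = Σ_{j=0}^1 C(n, j) (q−1)^j.
  j = 0: C(10,0)·(6)^0 = 1·1 = 1.
  j = 1: C(10,1)·(6)^1 = 10·6 = 60.
  V_q(n, t) = 1 + 60 = 61.
Step 2: q^n = 7^10 = 282475249.
Step 3: Hamming bound ⌊q^n / V_q(n,t)⌋ = ⌊282475249/61⌋ = 4630741.
Step 4: Compare |C| = 3051953 to 4630741: satisfied.
The claimed |C| lies below the Hamming bound.


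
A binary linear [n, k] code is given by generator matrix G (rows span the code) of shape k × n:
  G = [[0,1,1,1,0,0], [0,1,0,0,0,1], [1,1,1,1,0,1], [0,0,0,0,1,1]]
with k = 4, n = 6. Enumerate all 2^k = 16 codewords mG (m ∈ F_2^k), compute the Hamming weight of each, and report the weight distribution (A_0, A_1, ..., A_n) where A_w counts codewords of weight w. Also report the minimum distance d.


Weight distribution: A_0 = 1, A_2 = 6, A_3 = 4, A_4 = 1, A_5 = 4. Minimum distance d = 2.

Enumerate all 2^4 = 16 messages m ∈ F_2^4.
For each, compute codeword c = mG in F_2^6, then tally its weight.
  m = 0000 → c = 000000, weight = 0.
  m = 1000 → c = 011100, weight = 3.
  m = 0100 → c = 010001, weight = 2.
  m = 1100 → c = 001101, weight = 3.
  m = 0010 → c = 111101, weight = 5.
  m = 1010 → c = 100001, weight = 2.
  m = 0110 → c = 101100, weight = 3.
  m = 1110 → c = 110000, weight = 2.
  m = 0001 → c = 000011, weight = 2.
  m = 1001 → c = 011111, weight = 5.
  m = 0101 → c = 010010, weight = 2.
  m = 1101 → c = 001110, weight = 3.
  m = 0011 → c = 111110, weight = 5.
  m = 1011 → c = 100010, weight = 2.
  m = 0111 → c = 101111, weight = 5.
  m = 1111 → c = 110011, weight = 4.
Tally weights:
  weight 0: 1 codewords.
  weight 2: 6 codewords.
  weight 3: 4 codewords.
  weight 4: 1 codewords.
  weight 5: 4 codewords.
Minimum distance d = smallest w > 0 with A_w > 0 = 2.
Sanity: Σ A_w = 16 = 2^4 = 16 ✓.


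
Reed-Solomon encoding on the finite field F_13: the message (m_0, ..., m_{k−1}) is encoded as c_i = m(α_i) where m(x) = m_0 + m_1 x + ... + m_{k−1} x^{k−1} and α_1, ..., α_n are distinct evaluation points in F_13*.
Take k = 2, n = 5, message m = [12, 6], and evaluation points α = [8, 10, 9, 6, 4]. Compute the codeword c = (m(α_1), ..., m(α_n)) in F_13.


c = [8, 7, 1, 9, 10]

Message polynomial: m(x) = 12 + 6·x (mod 13).
For each evaluation point α_i, compute m(α_i) mod 13:
  α_1 = 8: Horner steps 6 → 8, so m(8) = 8.
  α_2 = 10: Horner steps 6 → 7, so m(10) = 7.
  α_3 = 9: Horner steps 6 → 1, so m(9) = 1.
  α_4 = 6: Horner steps 6 → 9, so m(6) = 9.
  α_5 = 4: Horner steps 6 → 10, so m(4) = 10.
Codeword c = [8, 7, 1, 9, 10] ∈ F_13^5.
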